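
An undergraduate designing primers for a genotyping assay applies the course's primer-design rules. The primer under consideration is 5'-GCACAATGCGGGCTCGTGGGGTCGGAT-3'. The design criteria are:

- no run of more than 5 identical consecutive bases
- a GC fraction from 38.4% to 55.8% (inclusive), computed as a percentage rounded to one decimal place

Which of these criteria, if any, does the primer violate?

Fails: GC content.

Base counts: A=4, T=5, G=12, C=6 (length 27).
homopolymer run: longest run = 4 ✓
GC content: GC 18/27 = 66.7%, outside 38.4–55.8% ✗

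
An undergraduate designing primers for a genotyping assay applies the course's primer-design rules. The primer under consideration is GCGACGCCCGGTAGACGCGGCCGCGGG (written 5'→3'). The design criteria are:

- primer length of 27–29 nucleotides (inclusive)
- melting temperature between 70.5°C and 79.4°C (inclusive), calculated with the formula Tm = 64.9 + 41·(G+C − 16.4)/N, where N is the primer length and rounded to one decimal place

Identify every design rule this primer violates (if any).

Meets all criteria.

Base counts: A=3, T=1, G=13, C=10 (length 27).
length: length 27 ✓
Tm: Tm = 64.9 + 41·(23 − 16.4)/27 = 74.9°C ✓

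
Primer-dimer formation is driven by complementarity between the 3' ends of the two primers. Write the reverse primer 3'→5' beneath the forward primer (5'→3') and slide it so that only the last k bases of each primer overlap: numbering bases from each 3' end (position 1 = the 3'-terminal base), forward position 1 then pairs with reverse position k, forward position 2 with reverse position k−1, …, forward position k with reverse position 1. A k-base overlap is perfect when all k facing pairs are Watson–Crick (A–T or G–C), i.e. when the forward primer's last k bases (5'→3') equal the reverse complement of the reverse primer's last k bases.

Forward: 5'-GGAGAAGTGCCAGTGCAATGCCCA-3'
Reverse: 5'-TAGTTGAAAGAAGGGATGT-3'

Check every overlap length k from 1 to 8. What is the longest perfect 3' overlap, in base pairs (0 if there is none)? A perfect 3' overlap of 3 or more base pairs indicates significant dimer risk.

Longest perfect overlap: 1 complementary base pair; below the dimer-risk threshold (threshold 3).

Last 8 bases (5'→3') — forward …AATGCCCA, reverse …AGGGATGT.
Reverse complement of the reverse primer's last 8 bases: ACATCCCT; its first k bases are the reverse complement of the reverse primer's last k bases, so a perfect k-base overlap needs the forward primer's last k bases to equal them.
Comparing (forward last k vs required): k=1: A vs A ✓; k=2: CA vs AC ✗; k=3: CCA vs ACA ✗; k=4: CCCA vs ACAT ✗; k=5: GCCCA vs ACATC ✗; k=6: TGCCCA vs ACATCC ✗; k=7: ATGCCCA vs ACATCCC ✗; k=8: AATGCCCA vs ACATCCCT ✗.
Only k = 1 is perfect, so the longest perfect 3' overlap is 1.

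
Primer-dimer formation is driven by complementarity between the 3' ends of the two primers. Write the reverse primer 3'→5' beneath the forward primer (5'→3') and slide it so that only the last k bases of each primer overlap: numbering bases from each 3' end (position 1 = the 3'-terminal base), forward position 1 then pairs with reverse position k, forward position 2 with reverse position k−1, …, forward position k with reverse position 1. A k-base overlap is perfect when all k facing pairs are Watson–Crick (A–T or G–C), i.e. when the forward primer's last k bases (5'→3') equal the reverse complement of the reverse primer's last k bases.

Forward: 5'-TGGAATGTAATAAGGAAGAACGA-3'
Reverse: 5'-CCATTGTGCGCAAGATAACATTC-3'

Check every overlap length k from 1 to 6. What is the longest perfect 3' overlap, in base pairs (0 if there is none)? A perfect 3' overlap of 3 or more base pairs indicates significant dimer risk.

Longest perfect overlap: 2 complementary base pairs; below the dimer-risk threshold (threshold 3).

Last 6 bases (5'→3') — forward …GAACGA, reverse …ACATTC.
Reverse complement of the reverse primer's last 6 bases: GAATGT; its first k bases are the reverse complement of the reverse primer's last k bases, so a perfect k-base overlap needs the forward primer's last k bases to equal them.
Comparing (forward last k vs required): k=1: A vs G ✗; k=2: GA vs GA ✓; k=3: CGA vs GAA ✗; k=4: ACGA vs GAAT ✗; k=5: AACGA vs GAATG ✗; k=6: GAACGA vs GAATGT ✗.
Only k = 2 is perfect, so the longest perfect 3' overlap is 2.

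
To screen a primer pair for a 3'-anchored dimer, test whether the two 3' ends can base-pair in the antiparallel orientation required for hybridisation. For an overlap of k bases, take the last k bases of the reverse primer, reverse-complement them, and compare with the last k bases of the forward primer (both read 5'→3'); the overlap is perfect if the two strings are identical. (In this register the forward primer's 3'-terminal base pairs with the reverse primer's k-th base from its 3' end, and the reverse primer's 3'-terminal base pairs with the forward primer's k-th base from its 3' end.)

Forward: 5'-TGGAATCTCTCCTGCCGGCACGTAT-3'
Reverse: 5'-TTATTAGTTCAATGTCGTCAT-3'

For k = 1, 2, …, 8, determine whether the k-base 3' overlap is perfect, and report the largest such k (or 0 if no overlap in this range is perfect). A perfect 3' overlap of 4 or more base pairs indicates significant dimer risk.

Last 8 bases (5'→3') — forward …GCACGTAT, reverse …GTCGTCAT.
Reverse complement of the reverse primer's last 8 bases: ATGACGAC; its first k bases are the reverse complement of the reverse primer's last k bases, so a perfect k-base overlap needs the forward primer's last k bases to equal them.
Comparing (forward last k vs required): k=1: T vs A ✗; k=2: AT vs AT ✓; k=3: TAT vs ATG ✗; k=4: GTAT vs ATGA ✗; k=5: CGTAT vs ATGAC ✗; k=6: ACGTAT vs ATGACG ✗; k=7: CACGTAT vs ATGACGA ✗; k=8: GCACGTAT vs ATGACGAC ✗.
Only k = 2 is perfect, so the longest perfect 3' overlap is 2.

Longest perfect overlap: 2 complementary base pairs; below the dimer-risk threshold (threshold 4).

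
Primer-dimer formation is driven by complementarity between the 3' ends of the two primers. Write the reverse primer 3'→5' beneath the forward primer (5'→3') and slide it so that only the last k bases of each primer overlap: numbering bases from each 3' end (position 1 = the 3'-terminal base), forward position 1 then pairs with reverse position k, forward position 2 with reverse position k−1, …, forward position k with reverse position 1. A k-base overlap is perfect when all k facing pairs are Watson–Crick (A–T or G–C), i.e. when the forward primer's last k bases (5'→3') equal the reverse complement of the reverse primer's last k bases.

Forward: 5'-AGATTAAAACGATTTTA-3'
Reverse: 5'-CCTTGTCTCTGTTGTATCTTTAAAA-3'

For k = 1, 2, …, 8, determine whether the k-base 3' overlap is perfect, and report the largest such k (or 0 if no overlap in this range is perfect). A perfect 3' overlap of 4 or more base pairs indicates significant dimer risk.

Last 8 bases (5'→3') — forward …CGATTTTA, reverse …CTTTAAAA.
Reverse complement of the reverse primer's last 8 bases: TTTTAAAG; its first k bases are the reverse complement of the reverse primer's last k bases, so a perfect k-base overlap needs the forward primer's last k bases to equal them.
Comparing (forward last k vs required): k=1: A vs T ✗; k=2: TA vs TT ✗; k=3: TTA vs TTT ✗; k=4: TTTA vs TTTT ✗; k=5: TTTTA vs TTTTA ✓; k=6: ATTTTA vs TTTTAA ✗; k=7: GATTTTA vs TTTTAAA ✗; k=8: CGATTTTA vs TTTTAAAG ✗.
Only k = 5 is perfect, so the longest perfect 3' overlap is 5.

Longest perfect overlap: 5 complementary base pairs; significant dimer risk (threshold 4).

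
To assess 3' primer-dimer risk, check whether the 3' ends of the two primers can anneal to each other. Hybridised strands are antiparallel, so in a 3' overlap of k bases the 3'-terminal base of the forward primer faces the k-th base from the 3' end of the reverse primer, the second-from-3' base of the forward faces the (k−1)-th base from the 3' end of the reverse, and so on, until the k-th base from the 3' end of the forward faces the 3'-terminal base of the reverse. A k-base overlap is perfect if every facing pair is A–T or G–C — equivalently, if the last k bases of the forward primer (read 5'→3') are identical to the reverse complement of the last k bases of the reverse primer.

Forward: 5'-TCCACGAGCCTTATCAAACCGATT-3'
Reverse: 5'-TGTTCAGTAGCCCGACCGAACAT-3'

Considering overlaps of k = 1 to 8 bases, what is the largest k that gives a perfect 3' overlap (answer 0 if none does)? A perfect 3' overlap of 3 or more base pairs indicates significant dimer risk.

Last 8 bases (5'→3') — forward …AACCGATT, reverse …CCGAACAT.
Reverse complement of the reverse primer's last 8 bases: ATGTTCGG; its first k bases are the reverse complement of the reverse primer's last k bases, so a perfect k-base overlap needs the forward primer's last k bases to equal them.
Comparing (forward last k vs required): k=1: T vs A ✗; k=2: TT vs AT ✗; k=3: ATT vs ATG ✗; k=4: GATT vs ATGT ✗; k=5: CGATT vs ATGTT ✗; k=6: CCGATT vs ATGTTC ✗; k=7: ACCGATT vs ATGTTCG ✗; k=8: AACCGATT vs ATGTTCGG ✗.
No overlap length from 1 to 8 is perfect, so the longest perfect 3' overlap is 0.

Longest perfect overlap: 0 complementary base pairs; below the dimer-risk threshold (threshold 3).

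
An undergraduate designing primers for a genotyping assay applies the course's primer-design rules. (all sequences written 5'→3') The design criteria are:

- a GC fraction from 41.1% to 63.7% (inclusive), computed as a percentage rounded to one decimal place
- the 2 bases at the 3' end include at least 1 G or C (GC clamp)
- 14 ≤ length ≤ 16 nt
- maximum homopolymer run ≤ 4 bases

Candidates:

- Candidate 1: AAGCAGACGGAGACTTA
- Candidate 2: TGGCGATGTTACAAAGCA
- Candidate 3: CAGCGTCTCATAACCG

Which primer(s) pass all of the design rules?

Candidate 1 (17 nt, A=7 T=2 G=5 C=3): GC 8/17 = 47.1% ✓; 3' end TA has 0 G/C, need ≥1 ✗; length 17, outside 14–16 ✗; longest run = 2 ✓ — fails.
Candidate 2 (18 nt, A=6 T=4 G=5 C=3): GC 8/18 = 44.4% ✓; 3' end CA has 1 G/C ✓; length 18, outside 14–16 ✗; longest run = 3 ✓ — fails.
Candidate 3 (16 nt, A=4 T=3 G=3 C=6): GC 9/16 = 56.3% ✓; 3' end CG has 2 G/C ✓; length 16 ✓; longest run = 2 ✓ — passes.

Candidate 3 only.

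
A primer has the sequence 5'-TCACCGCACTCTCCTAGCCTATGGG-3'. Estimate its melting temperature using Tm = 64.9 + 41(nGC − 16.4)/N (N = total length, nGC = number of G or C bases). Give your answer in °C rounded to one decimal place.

Base counts: A=4, T=6, G=5, C=10; G+C = 15, N = 25.
Tm = 64.9 + 41·(15 − 16.4)/25 = 64.9 + -57.40/25 = 62.6°C.

62.6°C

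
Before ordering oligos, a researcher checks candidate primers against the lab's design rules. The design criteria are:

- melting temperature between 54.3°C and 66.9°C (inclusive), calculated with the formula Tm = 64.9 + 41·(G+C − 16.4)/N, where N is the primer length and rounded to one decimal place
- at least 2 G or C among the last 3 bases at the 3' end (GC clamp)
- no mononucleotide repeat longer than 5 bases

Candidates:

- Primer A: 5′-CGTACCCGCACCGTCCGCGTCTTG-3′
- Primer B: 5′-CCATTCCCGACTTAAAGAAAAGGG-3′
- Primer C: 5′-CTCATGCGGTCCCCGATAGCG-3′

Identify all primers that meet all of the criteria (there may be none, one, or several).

Primer B and Primer C.

Primer A (24 nt, A=2 T=5 G=6 C=11): Tm = 64.9 + 41·(17 − 16.4)/24 = 65.9°C ✓; 3' end TTG has 1 G/C, need ≥2 ✗; longest run = 3 ✓ — fails.
Primer B (24 nt, A=9 T=4 G=5 C=6): Tm = 64.9 + 41·(11 − 16.4)/24 = 55.7°C ✓; 3' end GGG has 3 G/C ✓; longest run = 4 ✓ — passes.
Primer C (21 nt, A=3 T=4 G=6 C=8): Tm = 64.9 + 41·(14 − 16.4)/21 = 60.2°C ✓; 3' end GCG has 3 G/C ✓; longest run = 4 ✓ — passes.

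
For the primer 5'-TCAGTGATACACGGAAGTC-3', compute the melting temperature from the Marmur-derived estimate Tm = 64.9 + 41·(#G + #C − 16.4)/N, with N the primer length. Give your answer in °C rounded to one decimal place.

Base counts: A=6, T=4, G=5, C=4; G+C = 9, N = 19.
Tm = 64.9 + 41·(9 − 16.4)/19 = 64.9 + -303.40/19 = 48.9°C.

48.9°C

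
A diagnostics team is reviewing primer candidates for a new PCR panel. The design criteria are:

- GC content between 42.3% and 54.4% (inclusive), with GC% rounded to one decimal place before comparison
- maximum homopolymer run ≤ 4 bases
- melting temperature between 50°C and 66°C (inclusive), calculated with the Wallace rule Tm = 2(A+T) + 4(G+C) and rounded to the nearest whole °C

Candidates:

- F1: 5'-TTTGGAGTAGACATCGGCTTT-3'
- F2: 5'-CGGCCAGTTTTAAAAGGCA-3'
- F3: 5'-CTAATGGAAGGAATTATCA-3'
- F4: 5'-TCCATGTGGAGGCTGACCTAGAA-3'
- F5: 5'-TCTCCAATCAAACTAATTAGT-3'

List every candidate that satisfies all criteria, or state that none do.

F1 (21 nt, A=4 T=8 G=6 C=3): GC 9/21 = 42.9% ✓; longest run = 3 ✓; Tm = 2·12 + 4·9 = 60°C ✓ — passes.
F2 (19 nt, A=6 T=4 G=5 C=4): GC 9/19 = 47.4% ✓; longest run = 4 ✓; Tm = 2·10 + 4·9 = 56°C ✓ — passes.
F3 (19 nt, A=8 T=5 G=4 C=2): GC 6/19 = 31.6%, outside 42.3–54.4% ✗; longest run = 2 ✓; Tm = 2·13 + 4·6 = 50°C ✓ — fails.
F4 (23 nt, A=6 T=5 G=7 C=5): GC 12/23 = 52.2% ✓; longest run = 2 ✓; Tm = 2·11 + 4·12 = 70°C, outside 50–66°C ✗ — fails.
F5 (21 nt, A=8 T=7 G=1 C=5): GC 6/21 = 28.6%, outside 42.3–54.4% ✗; longest run = 3 ✓; Tm = 2·15 + 4·6 = 54°C ✓ — fails.

F1 and F2.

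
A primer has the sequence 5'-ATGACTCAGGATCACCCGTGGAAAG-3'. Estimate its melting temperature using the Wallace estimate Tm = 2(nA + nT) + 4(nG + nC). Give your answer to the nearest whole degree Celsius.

Base counts: A=8, T=4, G=7, C=6 (length 25).
Tm = 2·(8+4) + 4·(7+6) = 2·12 + 4·13 = 24 + 52 = 76°C.

76°C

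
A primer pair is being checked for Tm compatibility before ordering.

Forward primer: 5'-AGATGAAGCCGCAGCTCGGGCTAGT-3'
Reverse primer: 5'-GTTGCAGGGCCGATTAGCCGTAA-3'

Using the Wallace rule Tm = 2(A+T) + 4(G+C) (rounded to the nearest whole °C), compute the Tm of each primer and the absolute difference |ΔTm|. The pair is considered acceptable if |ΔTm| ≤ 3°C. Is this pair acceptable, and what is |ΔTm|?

Forward: A=6 T=4 G=9 C=6 → Tm = 2·10 + 4·15 = 80°C.
Reverse: A=5 T=5 G=8 C=5 → Tm = 2·10 + 4·13 = 72°C.
|ΔTm| = |80 − 72| = 8°C, > 3°C.

|ΔTm| = 8°C; the pair is not acceptable.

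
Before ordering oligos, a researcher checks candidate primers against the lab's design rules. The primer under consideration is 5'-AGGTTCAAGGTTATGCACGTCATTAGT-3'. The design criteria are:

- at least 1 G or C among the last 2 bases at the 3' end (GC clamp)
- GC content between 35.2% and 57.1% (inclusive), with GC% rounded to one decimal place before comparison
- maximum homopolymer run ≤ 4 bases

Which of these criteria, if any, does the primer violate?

Meets all criteria.

Base counts: A=7, T=9, G=7, C=4 (length 27).
GC clamp: 3' end GT has 1 G/C ✓
GC content: GC 11/27 = 40.7% ✓
homopolymer run: longest run = 2 ✓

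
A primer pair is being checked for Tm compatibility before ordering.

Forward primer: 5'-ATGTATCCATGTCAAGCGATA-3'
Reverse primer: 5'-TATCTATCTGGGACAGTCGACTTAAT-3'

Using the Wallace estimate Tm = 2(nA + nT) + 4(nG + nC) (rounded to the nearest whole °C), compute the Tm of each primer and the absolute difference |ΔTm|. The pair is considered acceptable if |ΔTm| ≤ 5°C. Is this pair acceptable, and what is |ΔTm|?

|ΔTm| = 14°C; the pair is not acceptable.

Forward: A=7 T=6 G=4 C=4 → Tm = 2·13 + 4·8 = 58°C.
Reverse: A=7 T=9 G=5 C=5 → Tm = 2·16 + 4·10 = 72°C.
|ΔTm| = |58 − 72| = 14°C, > 5°C.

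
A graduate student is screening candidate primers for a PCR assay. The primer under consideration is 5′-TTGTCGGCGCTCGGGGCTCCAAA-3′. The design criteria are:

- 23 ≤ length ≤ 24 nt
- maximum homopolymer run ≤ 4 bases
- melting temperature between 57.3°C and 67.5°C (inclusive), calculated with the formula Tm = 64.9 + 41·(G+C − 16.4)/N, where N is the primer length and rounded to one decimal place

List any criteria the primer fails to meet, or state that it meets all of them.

Base counts: A=3, T=5, G=8, C=7 (length 23).
length: length 23 ✓
homopolymer run: longest run = 4 ✓
Tm: Tm = 64.9 + 41·(15 − 16.4)/23 = 62.4°C ✓

Meets all criteria.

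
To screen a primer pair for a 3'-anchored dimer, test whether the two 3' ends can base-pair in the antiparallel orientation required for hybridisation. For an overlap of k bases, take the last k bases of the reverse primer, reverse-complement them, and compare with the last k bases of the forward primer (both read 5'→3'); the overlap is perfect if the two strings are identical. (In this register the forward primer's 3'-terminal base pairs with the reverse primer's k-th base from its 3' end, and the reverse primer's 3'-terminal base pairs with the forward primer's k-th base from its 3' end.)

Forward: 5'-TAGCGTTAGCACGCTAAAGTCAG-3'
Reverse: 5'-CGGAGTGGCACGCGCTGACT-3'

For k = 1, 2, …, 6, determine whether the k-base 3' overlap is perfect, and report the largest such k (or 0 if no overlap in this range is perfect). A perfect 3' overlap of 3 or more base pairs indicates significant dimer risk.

Longest perfect overlap: 6 complementary base pairs; significant dimer risk (threshold 3).

Last 6 bases (5'→3') — forward …AGTCAG, reverse …CTGACT.
Reverse complement of the reverse primer's last 6 bases: AGTCAG; its first k bases are the reverse complement of the reverse primer's last k bases, so a perfect k-base overlap needs the forward primer's last k bases to equal them.
Comparing (forward last k vs required): k=1: G vs A ✗; k=2: AG vs AG ✓; k=3: CAG vs AGT ✗; k=4: TCAG vs AGTC ✗; k=5: GTCAG vs AGTCA ✗; k=6: AGTCAG vs AGTCAG ✓.
Perfect overlaps at k = 2, 6; the largest is 6.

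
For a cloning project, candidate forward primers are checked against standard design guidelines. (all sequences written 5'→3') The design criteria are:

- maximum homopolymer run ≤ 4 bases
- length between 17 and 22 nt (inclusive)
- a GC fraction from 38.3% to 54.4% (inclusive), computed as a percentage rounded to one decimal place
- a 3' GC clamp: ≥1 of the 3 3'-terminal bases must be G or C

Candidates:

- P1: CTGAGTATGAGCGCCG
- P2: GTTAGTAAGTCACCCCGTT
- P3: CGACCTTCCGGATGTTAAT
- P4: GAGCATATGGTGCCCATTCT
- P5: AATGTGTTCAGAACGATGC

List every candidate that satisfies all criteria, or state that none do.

P1 (16 nt, A=3 T=3 G=6 C=4): longest run = 2 ✓; length 16, outside 17–22 ✗; GC 10/16 = 62.5%, outside 38.3–54.4% ✗; 3' end CCG has 3 G/C ✓ — fails.
P2 (19 nt, A=4 T=6 G=4 C=5): longest run = 4 ✓; length 19 ✓; GC 9/19 = 47.4% ✓; 3' end GTT has 1 G/C ✓ — passes.
P3 (19 nt, A=4 T=6 G=4 C=5): longest run = 2 ✓; length 19 ✓; GC 9/19 = 47.4% ✓; 3' end AAT has 0 G/C, need ≥1 ✗ — fails.
P4 (20 nt, A=4 T=6 G=5 C=5): longest run = 3 ✓; length 20 ✓; GC 10/20 = 50.0% ✓; 3' end TCT has 1 G/C ✓ — passes.
P5 (19 nt, A=6 T=5 G=5 C=3): longest run = 2 ✓; length 19 ✓; GC 8/19 = 42.1% ✓; 3' end TGC has 2 G/C ✓ — passes.

P2, P4 and P5.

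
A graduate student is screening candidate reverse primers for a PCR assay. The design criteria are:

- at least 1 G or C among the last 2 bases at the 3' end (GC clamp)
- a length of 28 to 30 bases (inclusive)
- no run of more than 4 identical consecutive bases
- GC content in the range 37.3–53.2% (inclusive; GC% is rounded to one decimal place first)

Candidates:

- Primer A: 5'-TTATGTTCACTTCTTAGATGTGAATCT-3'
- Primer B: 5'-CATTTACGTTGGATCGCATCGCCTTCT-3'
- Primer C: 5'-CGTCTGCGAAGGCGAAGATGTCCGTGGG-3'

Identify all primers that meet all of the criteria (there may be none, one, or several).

None of the candidates satisfy all criteria.

Primer A (27 nt, A=6 T=13 G=4 C=4): 3' end CT has 1 G/C ✓; length 27, outside 28–30 ✗; longest run = 2 ✓; GC 8/27 = 29.6%, outside 37.3–53.2% ✗ — fails.
Primer B (27 nt, A=4 T=10 G=5 C=8): 3' end CT has 1 G/C ✓; length 27, outside 28–30 ✗; longest run = 3 ✓; GC 13/27 = 48.1% ✓ — fails.
Primer C (28 nt, A=5 T=5 G=12 C=6): 3' end GG has 2 G/C ✓; length 28 ✓; longest run = 3 ✓; GC 18/28 = 64.3%, outside 37.3–53.2% ✗ — fails.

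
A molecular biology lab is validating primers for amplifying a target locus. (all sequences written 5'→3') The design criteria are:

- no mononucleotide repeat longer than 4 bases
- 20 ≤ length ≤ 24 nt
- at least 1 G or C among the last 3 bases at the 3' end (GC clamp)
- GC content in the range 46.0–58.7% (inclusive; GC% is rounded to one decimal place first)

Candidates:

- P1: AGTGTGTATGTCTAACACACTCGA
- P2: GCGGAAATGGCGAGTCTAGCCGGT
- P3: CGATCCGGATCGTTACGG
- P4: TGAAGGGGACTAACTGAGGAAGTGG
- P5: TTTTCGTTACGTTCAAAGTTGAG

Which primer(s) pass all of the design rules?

P1 (24 nt, A=7 T=7 G=5 C=5): longest run = 2 ✓; length 24 ✓; 3' end CGA has 2 G/C ✓; GC 10/24 = 41.7%, outside 46.0–58.7% ✗ — fails.
P2 (24 nt, A=5 T=4 G=10 C=5): longest run = 3 ✓; length 24 ✓; 3' end GGT has 2 G/C ✓; GC 15/24 = 62.5%, outside 46.0–58.7% ✗ — fails.
P3 (18 nt, A=3 T=4 G=6 C=5): longest run = 2 ✓; length 18, outside 20–24 ✗; 3' end CGG has 3 G/C ✓; GC 11/18 = 61.1%, outside 46.0–58.7% ✗ — fails.
P4 (25 nt, A=8 T=4 G=11 C=2): longest run = 4 ✓; length 25, outside 20–24 ✗; 3' end TGG has 2 G/C ✓; GC 13/25 = 52.0% ✓ — fails.
P5 (23 nt, A=5 T=10 G=5 C=3): longest run = 4 ✓; length 23 ✓; 3' end GAG has 2 G/C ✓; GC 8/23 = 34.8%, outside 46.0–58.7% ✗ — fails.

None of the candidates satisfy all criteria.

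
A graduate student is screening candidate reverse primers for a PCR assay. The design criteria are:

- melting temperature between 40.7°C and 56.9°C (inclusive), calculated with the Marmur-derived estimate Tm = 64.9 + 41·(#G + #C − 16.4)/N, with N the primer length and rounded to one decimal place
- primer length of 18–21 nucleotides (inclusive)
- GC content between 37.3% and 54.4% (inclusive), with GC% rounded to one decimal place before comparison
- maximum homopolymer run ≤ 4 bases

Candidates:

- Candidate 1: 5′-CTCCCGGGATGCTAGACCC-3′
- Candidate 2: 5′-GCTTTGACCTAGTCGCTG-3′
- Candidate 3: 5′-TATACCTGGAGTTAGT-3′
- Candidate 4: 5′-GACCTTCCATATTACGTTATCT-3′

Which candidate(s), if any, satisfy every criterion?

Candidate 1 (19 nt, A=3 T=3 G=5 C=8): Tm = 64.9 + 41·(13 − 16.4)/19 = 57.6°C, outside 40.7–56.9°C ✗; length 19 ✓; GC 13/19 = 68.4%, outside 37.3–54.4% ✗; longest run = 3 ✓ — fails.
Candidate 2 (18 nt, A=2 T=6 G=5 C=5): Tm = 64.9 + 41·(10 − 16.4)/18 = 50.3°C ✓; length 18 ✓; GC 10/18 = 55.6%, outside 37.3–54.4% ✗; longest run = 3 ✓ — fails.
Candidate 3 (16 nt, A=4 T=6 G=4 C=2): Tm = 64.9 + 41·(6 − 16.4)/16 = 38.3°C, outside 40.7–56.9°C ✗; length 16, outside 18–21 ✗; GC 6/16 = 37.5% ✓; longest run = 2 ✓ — fails.
Candidate 4 (22 nt, A=5 T=9 G=2 C=6): Tm = 64.9 + 41·(8 − 16.4)/22 = 49.2°C ✓; length 22, outside 18–21 ✗; GC 8/22 = 36.4%, outside 37.3–54.4% ✗; longest run = 2 ✓ — fails.

None of the candidates satisfy all criteria.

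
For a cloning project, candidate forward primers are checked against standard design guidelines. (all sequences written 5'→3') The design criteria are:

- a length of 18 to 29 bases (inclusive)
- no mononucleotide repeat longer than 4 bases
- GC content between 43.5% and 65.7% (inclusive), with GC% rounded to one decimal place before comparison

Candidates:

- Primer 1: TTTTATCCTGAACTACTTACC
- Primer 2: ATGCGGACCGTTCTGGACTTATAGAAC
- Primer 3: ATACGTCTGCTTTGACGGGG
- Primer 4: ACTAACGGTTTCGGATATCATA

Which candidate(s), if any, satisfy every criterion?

Primer 1 (21 nt, A=5 T=9 G=1 C=6): length 21 ✓; longest run = 4 ✓; GC 7/21 = 33.3%, outside 43.5–65.7% ✗ — fails.
Primer 2 (27 nt, A=7 T=7 G=7 C=6): length 27 ✓; longest run = 2 ✓; GC 13/27 = 48.1% ✓ — passes.
Primer 3 (20 nt, A=3 T=6 G=7 C=4): length 20 ✓; longest run = 4 ✓; GC 11/20 = 55.0% ✓ — passes.
Primer 4 (22 nt, A=7 T=7 G=4 C=4): length 22 ✓; longest run = 3 ✓; GC 8/22 = 36.4%, outside 43.5–65.7% ✗ — fails.

Primer 2 and Primer 3.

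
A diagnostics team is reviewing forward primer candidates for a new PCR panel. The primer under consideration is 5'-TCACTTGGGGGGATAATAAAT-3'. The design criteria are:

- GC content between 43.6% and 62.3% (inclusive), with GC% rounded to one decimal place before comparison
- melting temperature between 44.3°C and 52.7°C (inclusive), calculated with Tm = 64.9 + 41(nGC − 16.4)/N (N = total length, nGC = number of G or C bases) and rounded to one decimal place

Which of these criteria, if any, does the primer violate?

Fails: GC content.

Base counts: A=7, T=6, G=6, C=2 (length 21).
GC content: GC 8/21 = 38.1%, outside 43.6–62.3% ✗
Tm: Tm = 64.9 + 41·(8 − 16.4)/21 = 48.5°C ✓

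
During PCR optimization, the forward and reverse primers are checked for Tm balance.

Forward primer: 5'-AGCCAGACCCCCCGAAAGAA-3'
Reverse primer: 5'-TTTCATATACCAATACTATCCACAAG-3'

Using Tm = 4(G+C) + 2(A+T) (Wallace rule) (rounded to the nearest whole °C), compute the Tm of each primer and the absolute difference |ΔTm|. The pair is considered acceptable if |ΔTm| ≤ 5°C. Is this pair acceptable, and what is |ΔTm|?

Forward: A=8 T=0 G=4 C=8 → Tm = 2·8 + 4·12 = 64°C.
Reverse: A=10 T=8 G=1 C=7 → Tm = 2·18 + 4·8 = 68°C.
|ΔTm| = |64 − 68| = 4°C, ≤ 5°C.

|ΔTm| = 4°C; the pair is acceptable.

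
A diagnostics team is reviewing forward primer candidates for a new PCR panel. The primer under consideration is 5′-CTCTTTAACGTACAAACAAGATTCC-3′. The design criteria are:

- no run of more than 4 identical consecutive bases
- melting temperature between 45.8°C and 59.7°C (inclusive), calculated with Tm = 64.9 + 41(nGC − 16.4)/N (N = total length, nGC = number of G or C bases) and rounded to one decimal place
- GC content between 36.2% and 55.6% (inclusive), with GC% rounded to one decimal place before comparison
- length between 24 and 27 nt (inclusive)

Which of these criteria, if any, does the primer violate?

Base counts: A=9, T=7, G=2, C=7 (length 25).
homopolymer run: longest run = 3 ✓
Tm: Tm = 64.9 + 41·(9 − 16.4)/25 = 52.8°C ✓
GC content: GC 9/25 = 36.0%, outside 36.2–55.6% ✗
length: length 25 ✓

Fails: GC content.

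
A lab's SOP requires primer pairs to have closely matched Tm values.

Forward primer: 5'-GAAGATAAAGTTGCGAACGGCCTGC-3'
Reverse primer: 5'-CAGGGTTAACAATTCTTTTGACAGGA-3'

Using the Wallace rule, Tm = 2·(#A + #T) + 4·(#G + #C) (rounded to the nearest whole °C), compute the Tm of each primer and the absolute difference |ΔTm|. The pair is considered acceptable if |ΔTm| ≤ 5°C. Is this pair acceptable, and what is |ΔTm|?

Forward: A=8 T=4 G=8 C=5 → Tm = 2·12 + 4·13 = 76°C.
Reverse: A=8 T=8 G=6 C=4 → Tm = 2·16 + 4·10 = 72°C.
|ΔTm| = |76 − 72| = 4°C, ≤ 5°C.

|ΔTm| = 4°C; the pair is acceptable.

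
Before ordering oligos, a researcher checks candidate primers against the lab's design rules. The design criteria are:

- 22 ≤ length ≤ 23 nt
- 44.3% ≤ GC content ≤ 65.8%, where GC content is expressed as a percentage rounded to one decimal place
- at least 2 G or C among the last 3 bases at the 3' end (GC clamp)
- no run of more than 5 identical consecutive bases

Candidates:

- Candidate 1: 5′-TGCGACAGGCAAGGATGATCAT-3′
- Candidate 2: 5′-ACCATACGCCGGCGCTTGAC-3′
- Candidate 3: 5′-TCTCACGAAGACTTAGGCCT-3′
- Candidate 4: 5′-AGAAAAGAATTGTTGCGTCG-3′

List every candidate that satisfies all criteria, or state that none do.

None of the candidates satisfy all criteria.

Candidate 1 (22 nt, A=7 T=4 G=7 C=4): length 22 ✓; GC 11/22 = 50.0% ✓; 3' end CAT has 1 G/C, need ≥2 ✗; longest run = 2 ✓ — fails.
Candidate 2 (20 nt, A=4 T=3 G=5 C=8): length 20, outside 22–23 ✗; GC 13/20 = 65.0% ✓; 3' end GAC has 2 G/C ✓; longest run = 2 ✓ — fails.
Candidate 3 (20 nt, A=5 T=5 G=4 C=6): length 20, outside 22–23 ✗; GC 10/20 = 50.0% ✓; 3' end CCT has 2 G/C ✓; longest run = 2 ✓ — fails.
Candidate 4 (20 nt, A=7 T=5 G=6 C=2): length 20, outside 22–23 ✗; GC 8/20 = 40.0%, outside 44.3–65.8% ✗; 3' end TCG has 2 G/C ✓; longest run = 4 ✓ — fails.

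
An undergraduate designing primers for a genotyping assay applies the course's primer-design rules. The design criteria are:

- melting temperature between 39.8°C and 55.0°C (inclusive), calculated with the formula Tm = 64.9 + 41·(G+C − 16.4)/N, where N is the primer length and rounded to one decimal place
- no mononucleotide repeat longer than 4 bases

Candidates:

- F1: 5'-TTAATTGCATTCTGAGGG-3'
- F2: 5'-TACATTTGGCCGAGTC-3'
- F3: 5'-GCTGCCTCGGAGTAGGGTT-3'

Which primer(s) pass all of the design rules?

F1 (18 nt, A=4 T=7 G=5 C=2): Tm = 64.9 + 41·(7 − 16.4)/18 = 43.5°C ✓; longest run = 3 ✓ — passes.
F2 (16 nt, A=3 T=5 G=4 C=4): Tm = 64.9 + 41·(8 − 16.4)/16 = 43.4°C ✓; longest run = 3 ✓ — passes.
F3 (19 nt, A=2 T=5 G=8 C=4): Tm = 64.9 + 41·(12 − 16.4)/19 = 55.4°C, outside 39.8–55.0°C ✗; longest run = 3 ✓ — fails.

F1 and F2.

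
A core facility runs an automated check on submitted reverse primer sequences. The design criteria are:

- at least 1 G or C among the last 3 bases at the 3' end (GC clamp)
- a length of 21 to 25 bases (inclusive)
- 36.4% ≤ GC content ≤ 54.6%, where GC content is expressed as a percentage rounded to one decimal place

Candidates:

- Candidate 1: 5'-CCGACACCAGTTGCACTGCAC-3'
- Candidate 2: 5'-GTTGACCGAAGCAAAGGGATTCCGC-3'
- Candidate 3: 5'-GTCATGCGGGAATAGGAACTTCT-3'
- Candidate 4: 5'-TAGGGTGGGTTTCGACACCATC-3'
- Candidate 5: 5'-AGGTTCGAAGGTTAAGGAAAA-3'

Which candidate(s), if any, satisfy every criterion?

Candidate 1 (21 nt, A=5 T=3 G=4 C=9): 3' end CAC has 2 G/C ✓; length 21 ✓; GC 13/21 = 61.9%, outside 36.4–54.6% ✗ — fails.
Candidate 2 (25 nt, A=7 T=4 G=8 C=6): 3' end CGC has 3 G/C ✓; length 25 ✓; GC 14/25 = 56.0%, outside 36.4–54.6% ✗ — fails.
Candidate 3 (23 nt, A=6 T=6 G=7 C=4): 3' end TCT has 1 G/C ✓; length 23 ✓; GC 11/23 = 47.8% ✓ — passes.
Candidate 4 (22 nt, A=4 T=6 G=7 C=5): 3' end ATC has 1 G/C ✓; length 22 ✓; GC 12/22 = 54.5% ✓ — passes.
Candidate 5 (21 nt, A=9 T=4 G=7 C=1): 3' end AAA has 0 G/C, need ≥1 ✗; length 21 ✓; GC 8/21 = 38.1% ✓ — fails.

Candidate 3 and Candidate 4.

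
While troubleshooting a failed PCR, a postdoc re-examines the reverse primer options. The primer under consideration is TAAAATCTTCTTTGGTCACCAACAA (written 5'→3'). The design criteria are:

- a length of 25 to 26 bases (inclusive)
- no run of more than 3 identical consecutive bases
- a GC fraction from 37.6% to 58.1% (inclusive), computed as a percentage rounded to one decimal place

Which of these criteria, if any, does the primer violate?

Fails: homopolymer run, GC content.

Base counts: A=9, T=8, G=2, C=6 (length 25).
length: length 25 ✓
homopolymer run: longest run = 4, exceeds 3 ✗
GC content: GC 8/25 = 32.0%, outside 37.6–58.1% ✗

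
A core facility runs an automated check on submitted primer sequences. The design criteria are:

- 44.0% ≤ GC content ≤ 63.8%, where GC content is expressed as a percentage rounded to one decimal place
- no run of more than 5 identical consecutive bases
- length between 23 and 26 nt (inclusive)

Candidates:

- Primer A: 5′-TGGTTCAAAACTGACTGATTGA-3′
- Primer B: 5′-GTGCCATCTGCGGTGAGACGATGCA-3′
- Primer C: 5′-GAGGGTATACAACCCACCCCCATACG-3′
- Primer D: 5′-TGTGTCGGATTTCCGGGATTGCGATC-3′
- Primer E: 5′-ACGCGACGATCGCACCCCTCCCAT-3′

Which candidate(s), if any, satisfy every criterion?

Primer B, Primer C and Primer D.

Primer A (22 nt, A=7 T=7 G=5 C=3): GC 8/22 = 36.4%, outside 44.0–63.8% ✗; longest run = 4 ✓; length 22, outside 23–26 ✗ — fails.
Primer B (25 nt, A=5 T=5 G=9 C=6): GC 15/25 = 60.0% ✓; longest run = 2 ✓; length 25 ✓ — passes.
Primer C (26 nt, A=8 T=3 G=5 C=10): GC 15/26 = 57.7% ✓; longest run = 5 ✓; length 26 ✓ — passes.
Primer D (26 nt, A=3 T=9 G=9 C=5): GC 14/26 = 53.8% ✓; longest run = 3 ✓; length 26 ✓ — passes.
Primer E (24 nt, A=5 T=3 G=4 C=12): GC 16/24 = 66.7%, outside 44.0–63.8% ✗; longest run = 4 ✓; length 24 ✓ — fails.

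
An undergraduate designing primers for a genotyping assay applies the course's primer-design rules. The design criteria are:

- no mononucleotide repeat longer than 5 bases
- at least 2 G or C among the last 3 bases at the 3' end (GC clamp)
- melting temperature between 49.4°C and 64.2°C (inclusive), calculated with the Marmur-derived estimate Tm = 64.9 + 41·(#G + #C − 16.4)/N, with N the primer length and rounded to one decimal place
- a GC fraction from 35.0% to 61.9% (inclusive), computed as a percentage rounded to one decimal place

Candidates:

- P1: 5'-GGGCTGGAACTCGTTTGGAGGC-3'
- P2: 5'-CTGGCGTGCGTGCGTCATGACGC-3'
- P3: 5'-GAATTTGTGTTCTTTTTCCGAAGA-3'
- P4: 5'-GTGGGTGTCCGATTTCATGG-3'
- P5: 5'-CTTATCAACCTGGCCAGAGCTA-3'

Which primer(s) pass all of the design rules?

P4 only.

P1 (22 nt, A=3 T=5 G=10 C=4): longest run = 3 ✓; 3' end GGC has 3 G/C ✓; Tm = 64.9 + 41·(14 − 16.4)/22 = 60.4°C ✓; GC 14/22 = 63.6%, outside 35.0–61.9% ✗ — fails.
P2 (23 nt, A=2 T=5 G=9 C=7): longest run = 2 ✓; 3' end CGC has 3 G/C ✓; Tm = 64.9 + 41·(16 − 16.4)/23 = 64.2°C ✓; GC 16/23 = 69.6%, outside 35.0–61.9% ✗ — fails.
P3 (24 nt, A=5 T=11 G=5 C=3): longest run = 5 ✓; 3' end AGA has 1 G/C, need ≥2 ✗; Tm = 64.9 + 41·(8 − 16.4)/24 = 50.6°C ✓; GC 8/24 = 33.3%, outside 35.0–61.9% ✗ — fails.
P4 (20 nt, A=2 T=7 G=8 C=3): longest run = 3 ✓; 3' end TGG has 2 G/C ✓; Tm = 64.9 + 41·(11 − 16.4)/20 = 53.8°C ✓; GC 11/20 = 55.0% ✓ — passes.
P5 (22 nt, A=6 T=5 G=4 C=7): longest run = 2 ✓; 3' end CTA has 1 G/C, need ≥2 ✗; Tm = 64.9 + 41·(11 − 16.4)/22 = 54.8°C ✓; GC 11/22 = 50.0% ✓ — fails.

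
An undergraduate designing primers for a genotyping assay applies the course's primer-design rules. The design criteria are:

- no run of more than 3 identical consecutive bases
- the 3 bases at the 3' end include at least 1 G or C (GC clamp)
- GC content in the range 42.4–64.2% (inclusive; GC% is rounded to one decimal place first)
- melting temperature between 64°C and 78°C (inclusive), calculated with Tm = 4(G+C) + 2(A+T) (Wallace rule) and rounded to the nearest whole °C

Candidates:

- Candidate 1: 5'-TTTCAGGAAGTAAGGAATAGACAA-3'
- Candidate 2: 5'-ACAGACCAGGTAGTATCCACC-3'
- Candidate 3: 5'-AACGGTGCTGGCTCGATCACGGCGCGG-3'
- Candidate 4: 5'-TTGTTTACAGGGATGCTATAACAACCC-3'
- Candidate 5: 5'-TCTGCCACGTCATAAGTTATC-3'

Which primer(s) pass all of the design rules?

Candidate 2 only.

Candidate 1 (24 nt, A=11 T=5 G=6 C=2): longest run = 3 ✓; 3' end CAA has 1 G/C ✓; GC 8/24 = 33.3%, outside 42.4–64.2% ✗; Tm = 2·16 + 4·8 = 64°C ✓ — fails.
Candidate 2 (21 nt, A=7 T=3 G=4 C=7): longest run = 2 ✓; 3' end ACC has 2 G/C ✓; GC 11/21 = 52.4% ✓; Tm = 2·10 + 4·11 = 64°C ✓ — passes.
Candidate 3 (27 nt, A=4 T=4 G=11 C=8): longest run = 2 ✓; 3' end CGG has 3 G/C ✓; GC 19/27 = 70.4%, outside 42.4–64.2% ✗; Tm = 2·8 + 4·19 = 92°C, outside 64–78°C ✗ — fails.
Candidate 4 (27 nt, A=8 T=8 G=5 C=6): longest run = 3 ✓; 3' end CCC has 3 G/C ✓; GC 11/27 = 40.7%, outside 42.4–64.2% ✗; Tm = 2·16 + 4·11 = 76°C ✓ — fails.
Candidate 5 (21 nt, A=5 T=7 G=3 C=6): longest run = 2 ✓; 3' end ATC has 1 G/C ✓; GC 9/21 = 42.9% ✓; Tm = 2·12 + 4·9 = 60°C, outside 64–78°C ✗ — fails.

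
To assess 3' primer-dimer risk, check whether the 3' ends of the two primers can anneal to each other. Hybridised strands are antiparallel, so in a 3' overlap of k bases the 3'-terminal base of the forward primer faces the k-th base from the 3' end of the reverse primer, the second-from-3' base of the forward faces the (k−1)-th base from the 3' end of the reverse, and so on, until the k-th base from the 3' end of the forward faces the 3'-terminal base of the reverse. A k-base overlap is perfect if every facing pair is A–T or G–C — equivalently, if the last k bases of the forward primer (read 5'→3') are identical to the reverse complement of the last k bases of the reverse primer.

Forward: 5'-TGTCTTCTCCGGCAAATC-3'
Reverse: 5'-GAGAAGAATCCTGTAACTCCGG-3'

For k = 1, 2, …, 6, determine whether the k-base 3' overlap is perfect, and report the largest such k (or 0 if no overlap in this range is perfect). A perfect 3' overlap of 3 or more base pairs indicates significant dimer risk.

Last 6 bases (5'→3') — forward …CAAATC, reverse …CTCCGG.
Reverse complement of the reverse primer's last 6 bases: CCGGAG; its first k bases are the reverse complement of the reverse primer's last k bases, so a perfect k-base overlap needs the forward primer's last k bases to equal them.
Comparing (forward last k vs required): k=1: C vs C ✓; k=2: TC vs CC ✗; k=3: ATC vs CCG ✗; k=4: AATC vs CCGG ✗; k=5: AAATC vs CCGGA ✗; k=6: CAAATC vs CCGGAG ✗.
Only k = 1 is perfect, so the longest perfect 3' overlap is 1.

Longest perfect overlap: 1 complementary base pair; below the dimer-risk threshold (threshold 3).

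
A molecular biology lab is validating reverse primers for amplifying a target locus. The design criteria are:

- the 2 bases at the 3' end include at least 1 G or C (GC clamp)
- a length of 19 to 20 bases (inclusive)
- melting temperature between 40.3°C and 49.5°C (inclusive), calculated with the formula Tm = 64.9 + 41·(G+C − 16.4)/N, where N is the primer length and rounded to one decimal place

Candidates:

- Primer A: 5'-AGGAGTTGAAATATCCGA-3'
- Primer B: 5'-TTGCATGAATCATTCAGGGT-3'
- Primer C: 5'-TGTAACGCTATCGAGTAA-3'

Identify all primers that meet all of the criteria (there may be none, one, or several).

Primer B only.

Primer A (18 nt, A=7 T=4 G=5 C=2): 3' end GA has 1 G/C ✓; length 18, outside 19–20 ✗; Tm = 64.9 + 41·(7 − 16.4)/18 = 43.5°C ✓ — fails.
Primer B (20 nt, A=5 T=7 G=5 C=3): 3' end GT has 1 G/C ✓; length 20 ✓; Tm = 64.9 + 41·(8 − 16.4)/20 = 47.7°C ✓ — passes.
Primer C (18 nt, A=6 T=5 G=4 C=3): 3' end AA has 0 G/C, need ≥1 ✗; length 18, outside 19–20 ✗; Tm = 64.9 + 41·(7 − 16.4)/18 = 43.5°C ✓ — fails.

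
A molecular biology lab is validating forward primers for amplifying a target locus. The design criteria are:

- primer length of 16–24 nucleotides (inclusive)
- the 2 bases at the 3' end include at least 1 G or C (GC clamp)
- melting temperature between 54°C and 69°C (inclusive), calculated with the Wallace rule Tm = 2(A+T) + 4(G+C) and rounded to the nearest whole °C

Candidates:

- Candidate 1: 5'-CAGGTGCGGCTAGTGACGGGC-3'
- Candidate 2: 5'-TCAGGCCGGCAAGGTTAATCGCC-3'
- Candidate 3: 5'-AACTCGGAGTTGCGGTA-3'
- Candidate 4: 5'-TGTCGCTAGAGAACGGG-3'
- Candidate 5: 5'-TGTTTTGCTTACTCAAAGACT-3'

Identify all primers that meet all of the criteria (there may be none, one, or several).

Candidate 1 (21 nt, A=3 T=3 G=10 C=5): length 21 ✓; 3' end GC has 2 G/C ✓; Tm = 2·6 + 4·15 = 72°C, outside 54–69°C ✗ — fails.
Candidate 2 (23 nt, A=5 T=4 G=7 C=7): length 23 ✓; 3' end CC has 2 G/C ✓; Tm = 2·9 + 4·14 = 74°C, outside 54–69°C ✗ — fails.
Candidate 3 (17 nt, A=4 T=4 G=6 C=3): length 17 ✓; 3' end TA has 0 G/C, need ≥1 ✗; Tm = 2·8 + 4·9 = 52°C, outside 54–69°C ✗ — fails.
Candidate 4 (17 nt, A=4 T=3 G=7 C=3): length 17 ✓; 3' end GG has 2 G/C ✓; Tm = 2·7 + 4·10 = 54°C ✓ — passes.
Candidate 5 (21 nt, A=5 T=9 G=3 C=4): length 21 ✓; 3' end CT has 1 G/C ✓; Tm = 2·14 + 4·7 = 56°C ✓ — passes.

Candidate 4 and Candidate 5.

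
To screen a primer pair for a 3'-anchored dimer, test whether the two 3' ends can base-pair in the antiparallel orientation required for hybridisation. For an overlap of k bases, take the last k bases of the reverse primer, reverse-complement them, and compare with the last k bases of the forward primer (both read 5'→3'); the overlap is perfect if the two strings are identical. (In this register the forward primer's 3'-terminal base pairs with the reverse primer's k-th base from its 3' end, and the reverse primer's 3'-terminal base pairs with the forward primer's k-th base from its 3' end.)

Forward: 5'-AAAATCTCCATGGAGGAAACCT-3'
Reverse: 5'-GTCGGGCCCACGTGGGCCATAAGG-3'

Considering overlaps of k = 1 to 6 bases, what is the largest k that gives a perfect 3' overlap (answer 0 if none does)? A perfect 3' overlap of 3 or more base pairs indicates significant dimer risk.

Last 6 bases (5'→3') — forward …AAACCT, reverse …ATAAGG.
Reverse complement of the reverse primer's last 6 bases: CCTTAT; its first k bases are the reverse complement of the reverse primer's last k bases, so a perfect k-base overlap needs the forward primer's last k bases to equal them.
Comparing (forward last k vs required): k=1: T vs C ✗; k=2: CT vs CC ✗; k=3: CCT vs CCT ✓; k=4: ACCT vs CCTT ✗; k=5: AACCT vs CCTTA ✗; k=6: AAACCT vs CCTTAT ✗.
Only k = 3 is perfect, so the longest perfect 3' overlap is 3.

Longest perfect overlap: 3 complementary base pairs; significant dimer risk (threshold 3).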